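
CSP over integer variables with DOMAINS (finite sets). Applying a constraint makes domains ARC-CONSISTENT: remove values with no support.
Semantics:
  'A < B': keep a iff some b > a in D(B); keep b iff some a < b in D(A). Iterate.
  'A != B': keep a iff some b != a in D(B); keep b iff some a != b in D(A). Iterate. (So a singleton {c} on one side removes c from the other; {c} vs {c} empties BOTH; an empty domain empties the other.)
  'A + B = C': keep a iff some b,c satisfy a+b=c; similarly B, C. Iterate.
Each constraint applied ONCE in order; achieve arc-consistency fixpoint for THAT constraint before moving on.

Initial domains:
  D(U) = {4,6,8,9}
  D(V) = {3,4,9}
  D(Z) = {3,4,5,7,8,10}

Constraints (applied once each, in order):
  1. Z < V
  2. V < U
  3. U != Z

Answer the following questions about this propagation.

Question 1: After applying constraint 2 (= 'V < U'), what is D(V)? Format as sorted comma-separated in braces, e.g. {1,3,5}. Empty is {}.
Constraint 1 (Z < V) on D(Z)={3,4,5,7,8,10} D(V)={3,4,9}: Z {3,4,5,7,8,10}->{3,4,5,7,8}; V {3,4,9}->{4,9}
Constraint 2 (V < U) on D(V)={4,9} D(U)={4,6,8,9}: V {4,9}->{4}; U {4,6,8,9}->{6,8,9}
So after constraint 2: D(V) = {4}

Answer: {4}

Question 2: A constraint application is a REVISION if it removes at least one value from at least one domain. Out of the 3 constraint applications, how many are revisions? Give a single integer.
Constraint 1 (Z < V) on D(Z)={3,4,5,7,8,10} D(V)={3,4,9}: Z {3,4,5,7,8,10}->{3,4,5,7,8}; V {3,4,9}->{4,9} => REVISION
Constraint 2 (V < U) on D(V)={4,9} D(U)={4,6,8,9}: V {4,9}->{4}; U {4,6,8,9}->{6,8,9} => REVISION
Constraint 3 (U != Z) on D(U)={6,8,9} D(Z)={3,4,5,7,8}: no change => not a revision
Total revisions = 2

Answer: 2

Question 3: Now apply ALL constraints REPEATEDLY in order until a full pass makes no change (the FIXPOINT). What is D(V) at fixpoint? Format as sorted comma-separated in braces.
Answer: {4}

Derivation:
pass 0 (initial): D(V)={3,4,9}
pass 1: U {4,6,8,9}->{6,8,9}; V {3,4,9}->{4}; Z {3,4,5,7,8,10}->{3,4,5,7,8}
pass 2: Z {3,4,5,7,8}->{3}
pass 3: no change
Fixpoint after 3 passes: D(V) = {4}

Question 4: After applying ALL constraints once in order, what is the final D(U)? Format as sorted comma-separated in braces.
Constraint 1 (Z < V) on D(Z)={3,4,5,7,8,10} D(V)={3,4,9}: Z {3,4,5,7,8,10}->{3,4,5,7,8}; V {3,4,9}->{4,9}
Constraint 2 (V < U) on D(V)={4,9} D(U)={4,6,8,9}: V {4,9}->{4}; U {4,6,8,9}->{6,8,9}
Constraint 3 (U != Z) on D(U)={6,8,9} D(Z)={3,4,5,7,8}: no change
So after all 3 constraints: D(U) = {6,8,9}

Answer: {6,8,9}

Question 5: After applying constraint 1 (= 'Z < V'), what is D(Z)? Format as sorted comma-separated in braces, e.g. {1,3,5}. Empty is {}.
Constraint 1 (Z < V) on D(Z)={3,4,5,7,8,10} D(V)={3,4,9}: Z {3,4,5,7,8,10}->{3,4,5,7,8}; V {3,4,9}->{4,9}
So after constraint 1: D(Z) = {3,4,5,7,8}

Answer: {3,4,5,7,8}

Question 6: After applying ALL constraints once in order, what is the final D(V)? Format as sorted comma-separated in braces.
Answer: {4}

Derivation:
Constraint 1 (Z < V) on D(Z)={3,4,5,7,8,10} D(V)={3,4,9}: Z {3,4,5,7,8,10}->{3,4,5,7,8}; V {3,4,9}->{4,9}
Constraint 2 (V < U) on D(V)={4,9} D(U)={4,6,8,9}: V {4,9}->{4}; U {4,6,8,9}->{6,8,9}
Constraint 3 (U != Z) on D(U)={6,8,9} D(Z)={3,4,5,7,8}: no change
So after all 3 constraints: D(V) = {4}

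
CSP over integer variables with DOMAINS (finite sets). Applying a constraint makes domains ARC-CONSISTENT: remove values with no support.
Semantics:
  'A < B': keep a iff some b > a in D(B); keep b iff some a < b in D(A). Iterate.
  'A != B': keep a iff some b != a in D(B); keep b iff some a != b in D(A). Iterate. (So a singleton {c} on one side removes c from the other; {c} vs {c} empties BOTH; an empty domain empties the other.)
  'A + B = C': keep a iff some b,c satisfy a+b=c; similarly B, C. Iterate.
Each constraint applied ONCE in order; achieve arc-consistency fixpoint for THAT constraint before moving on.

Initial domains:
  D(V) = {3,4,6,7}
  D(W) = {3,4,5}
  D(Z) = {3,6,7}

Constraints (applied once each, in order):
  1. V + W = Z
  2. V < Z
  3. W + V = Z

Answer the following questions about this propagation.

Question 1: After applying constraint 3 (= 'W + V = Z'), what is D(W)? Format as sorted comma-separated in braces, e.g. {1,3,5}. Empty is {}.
Constraint 1 (V + W = Z) on D(V)={3,4,6,7} D(W)={3,4,5} D(Z)={3,6,7}: V {3,4,6,7}->{3,4}; W {3,4,5}->{3,4}; Z {3,6,7}->{6,7}
Constraint 2 (V < Z) on D(V)={3,4} D(Z)={6,7}: no change
Constraint 3 (W + V = Z) on D(W)={3,4} D(V)={3,4} D(Z)={6,7}: no change
So after constraint 3: D(W) = {3,4}

Answer: {3,4}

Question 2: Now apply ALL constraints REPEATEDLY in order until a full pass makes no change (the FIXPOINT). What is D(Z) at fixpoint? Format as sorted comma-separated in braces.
Answer: {6,7}

Derivation:
pass 0 (initial): D(Z)={3,6,7}
pass 1: V {3,4,6,7}->{3,4}; W {3,4,5}->{3,4}; Z {3,6,7}->{6,7}
pass 2: no change
Fixpoint after 2 passes: D(Z) = {6,7}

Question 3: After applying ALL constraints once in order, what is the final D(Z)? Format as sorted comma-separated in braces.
Answer: {6,7}

Derivation:
Constraint 1 (V + W = Z) on D(V)={3,4,6,7} D(W)={3,4,5} D(Z)={3,6,7}: V {3,4,6,7}->{3,4}; W {3,4,5}->{3,4}; Z {3,6,7}->{6,7}
Constraint 2 (V < Z) on D(V)={3,4} D(Z)={6,7}: no change
Constraint 3 (W + V = Z) on D(W)={3,4} D(V)={3,4} D(Z)={6,7}: no change
So after all 3 constraints: D(Z) = {6,7}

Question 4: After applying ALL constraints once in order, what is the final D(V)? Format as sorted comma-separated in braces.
Constraint 1 (V + W = Z) on D(V)={3,4,6,7} D(W)={3,4,5} D(Z)={3,6,7}: V {3,4,6,7}->{3,4}; W {3,4,5}->{3,4}; Z {3,6,7}->{6,7}
Constraint 2 (V < Z) on D(V)={3,4} D(Z)={6,7}: no change
Constraint 3 (W + V = Z) on D(W)={3,4} D(V)={3,4} D(Z)={6,7}: no change
So after all 3 constraints: D(V) = {3,4}

Answer: {3,4}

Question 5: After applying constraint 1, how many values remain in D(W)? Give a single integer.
Answer: 2

Derivation:
Constraint 1 (V + W = Z) on D(V)={3,4,6,7} D(W)={3,4,5} D(Z)={3,6,7}: V {3,4,6,7}->{3,4}; W {3,4,5}->{3,4}; Z {3,6,7}->{6,7}
So after constraint 1: D(W)={3,4}, size = 2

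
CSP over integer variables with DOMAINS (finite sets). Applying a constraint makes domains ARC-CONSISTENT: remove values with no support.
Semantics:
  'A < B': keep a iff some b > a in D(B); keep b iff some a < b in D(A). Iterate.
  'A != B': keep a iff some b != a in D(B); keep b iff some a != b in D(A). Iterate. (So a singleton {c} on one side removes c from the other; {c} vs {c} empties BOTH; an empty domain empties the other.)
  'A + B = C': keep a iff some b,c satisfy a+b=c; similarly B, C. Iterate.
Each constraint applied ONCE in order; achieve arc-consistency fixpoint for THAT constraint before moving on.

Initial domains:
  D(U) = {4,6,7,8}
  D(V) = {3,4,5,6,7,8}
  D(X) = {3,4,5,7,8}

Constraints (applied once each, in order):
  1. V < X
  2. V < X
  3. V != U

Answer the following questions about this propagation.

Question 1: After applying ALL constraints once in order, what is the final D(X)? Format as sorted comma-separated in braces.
Constraint 1 (V < X) on D(V)={3,4,5,6,7,8} D(X)={3,4,5,7,8}: V {3,4,5,6,7,8}->{3,4,5,6,7}; X {3,4,5,7,8}->{4,5,7,8}
Constraint 2 (V < X) on D(V)={3,4,5,6,7} D(X)={4,5,7,8}: no change
Constraint 3 (V != U) on D(V)={3,4,5,6,7} D(U)={4,6,7,8}: no change
So after all 3 constraints: D(X) = {4,5,7,8}

Answer: {4,5,7,8}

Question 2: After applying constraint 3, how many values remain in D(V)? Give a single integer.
Answer: 5

Derivation:
Constraint 1 (V < X) on D(V)={3,4,5,6,7,8} D(X)={3,4,5,7,8}: V {3,4,5,6,7,8}->{3,4,5,6,7}; X {3,4,5,7,8}->{4,5,7,8}
Constraint 2 (V < X) on D(V)={3,4,5,6,7} D(X)={4,5,7,8}: no change
Constraint 3 (V != U) on D(V)={3,4,5,6,7} D(U)={4,6,7,8}: no change
So after constraint 3: D(V)={3,4,5,6,7}, size = 5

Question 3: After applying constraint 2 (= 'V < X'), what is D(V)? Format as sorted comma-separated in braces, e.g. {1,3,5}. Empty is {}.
Answer: {3,4,5,6,7}

Derivation:
Constraint 1 (V < X) on D(V)={3,4,5,6,7,8} D(X)={3,4,5,7,8}: V {3,4,5,6,7,8}->{3,4,5,6,7}; X {3,4,5,7,8}->{4,5,7,8}
Constraint 2 (V < X) on D(V)={3,4,5,6,7} D(X)={4,5,7,8}: no change
So after constraint 2: D(V) = {3,4,5,6,7}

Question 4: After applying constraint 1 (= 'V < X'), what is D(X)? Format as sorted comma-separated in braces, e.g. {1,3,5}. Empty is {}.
Answer: {4,5,7,8}

Derivation:
Constraint 1 (V < X) on D(V)={3,4,5,6,7,8} D(X)={3,4,5,7,8}: V {3,4,5,6,7,8}->{3,4,5,6,7}; X {3,4,5,7,8}->{4,5,7,8}
So after constraint 1: D(X) = {4,5,7,8}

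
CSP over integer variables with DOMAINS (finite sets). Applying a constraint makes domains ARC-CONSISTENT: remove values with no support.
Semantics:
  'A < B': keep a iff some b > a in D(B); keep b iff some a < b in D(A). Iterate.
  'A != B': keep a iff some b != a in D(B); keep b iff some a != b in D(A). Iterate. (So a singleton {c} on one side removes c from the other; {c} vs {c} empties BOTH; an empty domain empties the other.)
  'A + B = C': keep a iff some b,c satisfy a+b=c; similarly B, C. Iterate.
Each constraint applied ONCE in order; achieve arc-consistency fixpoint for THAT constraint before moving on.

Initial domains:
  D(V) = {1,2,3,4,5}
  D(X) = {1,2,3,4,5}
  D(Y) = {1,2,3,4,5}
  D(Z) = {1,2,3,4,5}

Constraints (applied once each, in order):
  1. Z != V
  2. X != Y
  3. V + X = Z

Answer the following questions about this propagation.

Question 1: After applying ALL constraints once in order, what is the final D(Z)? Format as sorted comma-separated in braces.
Constraint 1 (Z != V) on D(Z)={1,2,3,4,5} D(V)={1,2,3,4,5}: no change
Constraint 2 (X != Y) on D(X)={1,2,3,4,5} D(Y)={1,2,3,4,5}: no change
Constraint 3 (V + X = Z) on D(V)={1,2,3,4,5} D(X)={1,2,3,4,5} D(Z)={1,2,3,4,5}: V {1,2,3,4,5}->{1,2,3,4}; X {1,2,3,4,5}->{1,2,3,4}; Z {1,2,3,4,5}->{2,3,4,5}
So after all 3 constraints: D(Z) = {2,3,4,5}

Answer: {2,3,4,5}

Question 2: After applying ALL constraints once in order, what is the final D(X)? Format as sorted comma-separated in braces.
Constraint 1 (Z != V) on D(Z)={1,2,3,4,5} D(V)={1,2,3,4,5}: no change
Constraint 2 (X != Y) on D(X)={1,2,3,4,5} D(Y)={1,2,3,4,5}: no change
Constraint 3 (V + X = Z) on D(V)={1,2,3,4,5} D(X)={1,2,3,4,5} D(Z)={1,2,3,4,5}: V {1,2,3,4,5}->{1,2,3,4}; X {1,2,3,4,5}->{1,2,3,4}; Z {1,2,3,4,5}->{2,3,4,5}
So after all 3 constraints: D(X) = {1,2,3,4}

Answer: {1,2,3,4}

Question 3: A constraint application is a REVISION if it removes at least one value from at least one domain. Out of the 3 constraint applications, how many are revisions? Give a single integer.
Constraint 1 (Z != V) on D(Z)={1,2,3,4,5} D(V)={1,2,3,4,5}: no change => not a revision
Constraint 2 (X != Y) on D(X)={1,2,3,4,5} D(Y)={1,2,3,4,5}: no change => not a revision
Constraint 3 (V + X = Z) on D(V)={1,2,3,4,5} D(X)={1,2,3,4,5} D(Z)={1,2,3,4,5}: V {1,2,3,4,5}->{1,2,3,4}; X {1,2,3,4,5}->{1,2,3,4}; Z {1,2,3,4,5}->{2,3,4,5} => REVISION
Total revisions = 1

Answer: 1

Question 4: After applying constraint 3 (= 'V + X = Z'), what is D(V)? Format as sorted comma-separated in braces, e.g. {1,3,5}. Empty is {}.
Constraint 1 (Z != V) on D(Z)={1,2,3,4,5} D(V)={1,2,3,4,5}: no change
Constraint 2 (X != Y) on D(X)={1,2,3,4,5} D(Y)={1,2,3,4,5}: no change
Constraint 3 (V + X = Z) on D(V)={1,2,3,4,5} D(X)={1,2,3,4,5} D(Z)={1,2,3,4,5}: V {1,2,3,4,5}->{1,2,3,4}; X {1,2,3,4,5}->{1,2,3,4}; Z {1,2,3,4,5}->{2,3,4,5}
So after constraint 3: D(V) = {1,2,3,4}

Answer: {1,2,3,4}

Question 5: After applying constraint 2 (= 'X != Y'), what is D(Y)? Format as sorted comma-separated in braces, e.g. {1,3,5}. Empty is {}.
Answer: {1,2,3,4,5}

Derivation:
Constraint 1 (Z != V) on D(Z)={1,2,3,4,5} D(V)={1,2,3,4,5}: no change
Constraint 2 (X != Y) on D(X)={1,2,3,4,5} D(Y)={1,2,3,4,5}: no change
So after constraint 2: D(Y) = {1,2,3,4,5}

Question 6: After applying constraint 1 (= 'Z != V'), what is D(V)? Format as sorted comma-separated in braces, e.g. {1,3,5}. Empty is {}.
Constraint 1 (Z != V) on D(Z)={1,2,3,4,5} D(V)={1,2,3,4,5}: no change
So after constraint 1: D(V) = {1,2,3,4,5}

Answer: {1,2,3,4,5}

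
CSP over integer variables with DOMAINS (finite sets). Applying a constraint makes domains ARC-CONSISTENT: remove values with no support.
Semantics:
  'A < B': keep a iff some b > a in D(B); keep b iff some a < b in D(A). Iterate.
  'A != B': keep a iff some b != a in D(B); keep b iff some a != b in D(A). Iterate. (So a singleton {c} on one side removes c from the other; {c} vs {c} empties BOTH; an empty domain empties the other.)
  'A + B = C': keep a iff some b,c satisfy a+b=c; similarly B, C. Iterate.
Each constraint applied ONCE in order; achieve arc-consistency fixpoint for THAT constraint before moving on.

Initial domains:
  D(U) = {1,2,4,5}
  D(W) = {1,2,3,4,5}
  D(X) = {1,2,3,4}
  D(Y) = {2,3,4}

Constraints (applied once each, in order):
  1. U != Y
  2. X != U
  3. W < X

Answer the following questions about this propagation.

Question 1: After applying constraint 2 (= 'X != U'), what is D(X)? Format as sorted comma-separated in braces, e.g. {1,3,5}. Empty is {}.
Answer: {1,2,3,4}

Derivation:
Constraint 1 (U != Y) on D(U)={1,2,4,5} D(Y)={2,3,4}: no change
Constraint 2 (X != U) on D(X)={1,2,3,4} D(U)={1,2,4,5}: no change
So after constraint 2: D(X) = {1,2,3,4}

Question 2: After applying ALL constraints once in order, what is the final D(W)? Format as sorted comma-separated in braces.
Answer: {1,2,3}

Derivation:
Constraint 1 (U != Y) on D(U)={1,2,4,5} D(Y)={2,3,4}: no change
Constraint 2 (X != U) on D(X)={1,2,3,4} D(U)={1,2,4,5}: no change
Constraint 3 (W < X) on D(W)={1,2,3,4,5} D(X)={1,2,3,4}: W {1,2,3,4,5}->{1,2,3}; X {1,2,3,4}->{2,3,4}
So after all 3 constraints: D(W) = {1,2,3}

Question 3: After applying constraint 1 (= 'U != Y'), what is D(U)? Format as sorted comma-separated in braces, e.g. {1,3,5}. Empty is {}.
Constraint 1 (U != Y) on D(U)={1,2,4,5} D(Y)={2,3,4}: no change
So after constraint 1: D(U) = {1,2,4,5}

Answer: {1,2,4,5}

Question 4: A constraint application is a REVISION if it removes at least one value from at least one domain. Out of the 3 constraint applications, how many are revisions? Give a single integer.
Constraint 1 (U != Y) on D(U)={1,2,4,5} D(Y)={2,3,4}: no change => not a revision
Constraint 2 (X != U) on D(X)={1,2,3,4} D(U)={1,2,4,5}: no change => not a revision
Constraint 3 (W < X) on D(W)={1,2,3,4,5} D(X)={1,2,3,4}: W {1,2,3,4,5}->{1,2,3}; X {1,2,3,4}->{2,3,4} => REVISION
Total revisions = 1

Answer: 1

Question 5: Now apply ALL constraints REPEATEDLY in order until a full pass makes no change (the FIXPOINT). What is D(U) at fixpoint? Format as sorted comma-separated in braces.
pass 0 (initial): D(U)={1,2,4,5}
pass 1: W {1,2,3,4,5}->{1,2,3}; X {1,2,3,4}->{2,3,4}
pass 2: no change
Fixpoint after 2 passes: D(U) = {1,2,4,5}

Answer: {1,2,4,5}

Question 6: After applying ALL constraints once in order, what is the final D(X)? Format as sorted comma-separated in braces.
Answer: {2,3,4}

Derivation:
Constraint 1 (U != Y) on D(U)={1,2,4,5} D(Y)={2,3,4}: no change
Constraint 2 (X != U) on D(X)={1,2,3,4} D(U)={1,2,4,5}: no change
Constraint 3 (W < X) on D(W)={1,2,3,4,5} D(X)={1,2,3,4}: W {1,2,3,4,5}->{1,2,3}; X {1,2,3,4}->{2,3,4}
So after all 3 constraints: D(X) = {2,3,4}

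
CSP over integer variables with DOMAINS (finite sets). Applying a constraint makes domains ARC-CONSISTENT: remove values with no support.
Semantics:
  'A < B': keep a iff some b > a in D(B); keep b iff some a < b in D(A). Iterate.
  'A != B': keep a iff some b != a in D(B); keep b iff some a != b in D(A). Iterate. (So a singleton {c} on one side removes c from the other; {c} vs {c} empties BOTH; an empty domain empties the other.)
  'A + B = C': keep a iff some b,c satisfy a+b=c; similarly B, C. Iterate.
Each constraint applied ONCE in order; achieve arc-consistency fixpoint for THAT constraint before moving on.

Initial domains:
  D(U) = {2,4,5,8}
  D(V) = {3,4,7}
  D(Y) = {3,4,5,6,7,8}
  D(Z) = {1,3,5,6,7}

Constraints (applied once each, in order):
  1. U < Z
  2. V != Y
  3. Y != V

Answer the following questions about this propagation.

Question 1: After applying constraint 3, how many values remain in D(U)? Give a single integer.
Constraint 1 (U < Z) on D(U)={2,4,5,8} D(Z)={1,3,5,6,7}: U {2,4,5,8}->{2,4,5}; Z {1,3,5,6,7}->{3,5,6,7}
Constraint 2 (V != Y) on D(V)={3,4,7} D(Y)={3,4,5,6,7,8}: no change
Constraint 3 (Y != V) on D(Y)={3,4,5,6,7,8} D(V)={3,4,7}: no change
So after constraint 3: D(U)={2,4,5}, size = 3

Answer: 3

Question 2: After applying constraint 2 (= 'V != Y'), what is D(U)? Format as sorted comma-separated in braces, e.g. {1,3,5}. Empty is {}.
Constraint 1 (U < Z) on D(U)={2,4,5,8} D(Z)={1,3,5,6,7}: U {2,4,5,8}->{2,4,5}; Z {1,3,5,6,7}->{3,5,6,7}
Constraint 2 (V != Y) on D(V)={3,4,7} D(Y)={3,4,5,6,7,8}: no change
So after constraint 2: D(U) = {2,4,5}

Answer: {2,4,5}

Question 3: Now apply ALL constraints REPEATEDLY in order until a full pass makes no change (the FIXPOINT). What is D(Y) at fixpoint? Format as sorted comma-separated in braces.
Answer: {3,4,5,6,7,8}

Derivation:
pass 0 (initial): D(Y)={3,4,5,6,7,8}
pass 1: U {2,4,5,8}->{2,4,5}; Z {1,3,5,6,7}->{3,5,6,7}
pass 2: no change
Fixpoint after 2 passes: D(Y) = {3,4,5,6,7,8}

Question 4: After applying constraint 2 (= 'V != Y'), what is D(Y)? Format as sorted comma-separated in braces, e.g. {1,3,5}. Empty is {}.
Constraint 1 (U < Z) on D(U)={2,4,5,8} D(Z)={1,3,5,6,7}: U {2,4,5,8}->{2,4,5}; Z {1,3,5,6,7}->{3,5,6,7}
Constraint 2 (V != Y) on D(V)={3,4,7} D(Y)={3,4,5,6,7,8}: no change
So after constraint 2: D(Y) = {3,4,5,6,7,8}

Answer: {3,4,5,6,7,8}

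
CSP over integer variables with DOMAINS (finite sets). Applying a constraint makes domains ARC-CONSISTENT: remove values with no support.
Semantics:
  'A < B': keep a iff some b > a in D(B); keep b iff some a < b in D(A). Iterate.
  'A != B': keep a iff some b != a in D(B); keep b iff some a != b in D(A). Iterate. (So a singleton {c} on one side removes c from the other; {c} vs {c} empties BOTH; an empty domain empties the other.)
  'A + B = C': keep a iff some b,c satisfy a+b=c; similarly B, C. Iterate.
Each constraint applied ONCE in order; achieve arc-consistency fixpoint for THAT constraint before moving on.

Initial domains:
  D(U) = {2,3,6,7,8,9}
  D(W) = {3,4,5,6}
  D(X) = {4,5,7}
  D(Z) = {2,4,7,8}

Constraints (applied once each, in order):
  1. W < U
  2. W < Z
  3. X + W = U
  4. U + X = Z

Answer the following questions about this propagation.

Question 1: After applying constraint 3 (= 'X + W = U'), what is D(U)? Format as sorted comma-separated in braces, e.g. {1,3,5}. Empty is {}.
Answer: {7,8,9}

Derivation:
Constraint 1 (W < U) on D(W)={3,4,5,6} D(U)={2,3,6,7,8,9}: U {2,3,6,7,8,9}->{6,7,8,9}
Constraint 2 (W < Z) on D(W)={3,4,5,6} D(Z)={2,4,7,8}: Z {2,4,7,8}->{4,7,8}
Constraint 3 (X + W = U) on D(X)={4,5,7} D(W)={3,4,5,6} D(U)={6,7,8,9}: X {4,5,7}->{4,5}; W {3,4,5,6}->{3,4,5}; U {6,7,8,9}->{7,8,9}
So after constraint 3: D(U) = {7,8,9}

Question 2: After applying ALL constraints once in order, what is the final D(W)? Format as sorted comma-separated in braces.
Constraint 1 (W < U) on D(W)={3,4,5,6} D(U)={2,3,6,7,8,9}: U {2,3,6,7,8,9}->{6,7,8,9}
Constraint 2 (W < Z) on D(W)={3,4,5,6} D(Z)={2,4,7,8}: Z {2,4,7,8}->{4,7,8}
Constraint 3 (X + W = U) on D(X)={4,5,7} D(W)={3,4,5,6} D(U)={6,7,8,9}: X {4,5,7}->{4,5}; W {3,4,5,6}->{3,4,5}; U {6,7,8,9}->{7,8,9}
Constraint 4 (U + X = Z) on D(U)={7,8,9} D(X)={4,5} D(Z)={4,7,8}: U {7,8,9}->{}; X {4,5}->{}; Z {4,7,8}->{}
So after all 4 constraints: D(W) = {3,4,5}

Answer: {3,4,5}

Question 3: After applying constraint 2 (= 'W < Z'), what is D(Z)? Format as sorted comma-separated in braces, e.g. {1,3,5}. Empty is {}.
Constraint 1 (W < U) on D(W)={3,4,5,6} D(U)={2,3,6,7,8,9}: U {2,3,6,7,8,9}->{6,7,8,9}
Constraint 2 (W < Z) on D(W)={3,4,5,6} D(Z)={2,4,7,8}: Z {2,4,7,8}->{4,7,8}
So after constraint 2: D(Z) = {4,7,8}

Answer: {4,7,8}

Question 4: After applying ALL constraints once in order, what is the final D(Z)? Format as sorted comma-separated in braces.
Constraint 1 (W < U) on D(W)={3,4,5,6} D(U)={2,3,6,7,8,9}: U {2,3,6,7,8,9}->{6,7,8,9}
Constraint 2 (W < Z) on D(W)={3,4,5,6} D(Z)={2,4,7,8}: Z {2,4,7,8}->{4,7,8}
Constraint 3 (X + W = U) on D(X)={4,5,7} D(W)={3,4,5,6} D(U)={6,7,8,9}: X {4,5,7}->{4,5}; W {3,4,5,6}->{3,4,5}; U {6,7,8,9}->{7,8,9}
Constraint 4 (U + X = Z) on D(U)={7,8,9} D(X)={4,5} D(Z)={4,7,8}: U {7,8,9}->{}; X {4,5}->{}; Z {4,7,8}->{}
So after all 4 constraints: D(Z) = {}

Answer: {}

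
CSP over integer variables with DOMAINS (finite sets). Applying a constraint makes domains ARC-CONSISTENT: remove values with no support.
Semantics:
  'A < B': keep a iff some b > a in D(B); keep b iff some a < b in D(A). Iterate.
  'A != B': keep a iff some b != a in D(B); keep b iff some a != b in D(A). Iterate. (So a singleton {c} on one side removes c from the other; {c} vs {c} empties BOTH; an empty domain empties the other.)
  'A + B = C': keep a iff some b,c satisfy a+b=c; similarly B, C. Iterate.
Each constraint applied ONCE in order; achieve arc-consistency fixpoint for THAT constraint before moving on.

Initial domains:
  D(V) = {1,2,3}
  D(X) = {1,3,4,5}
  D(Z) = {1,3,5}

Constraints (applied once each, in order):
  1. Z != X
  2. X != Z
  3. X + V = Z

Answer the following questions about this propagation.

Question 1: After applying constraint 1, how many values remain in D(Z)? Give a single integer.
Constraint 1 (Z != X) on D(Z)={1,3,5} D(X)={1,3,4,5}: no change
So after constraint 1: D(Z)={1,3,5}, size = 3

Answer: 3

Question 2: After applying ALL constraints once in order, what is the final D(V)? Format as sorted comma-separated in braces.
Constraint 1 (Z != X) on D(Z)={1,3,5} D(X)={1,3,4,5}: no change
Constraint 2 (X != Z) on D(X)={1,3,4,5} D(Z)={1,3,5}: no change
Constraint 3 (X + V = Z) on D(X)={1,3,4,5} D(V)={1,2,3} D(Z)={1,3,5}: X {1,3,4,5}->{1,3,4}; V {1,2,3}->{1,2}; Z {1,3,5}->{3,5}
So after all 3 constraints: D(V) = {1,2}

Answer: {1,2}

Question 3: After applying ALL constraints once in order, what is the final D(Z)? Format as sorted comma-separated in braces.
Constraint 1 (Z != X) on D(Z)={1,3,5} D(X)={1,3,4,5}: no change
Constraint 2 (X != Z) on D(X)={1,3,4,5} D(Z)={1,3,5}: no change
Constraint 3 (X + V = Z) on D(X)={1,3,4,5} D(V)={1,2,3} D(Z)={1,3,5}: X {1,3,4,5}->{1,3,4}; V {1,2,3}->{1,2}; Z {1,3,5}->{3,5}
So after all 3 constraints: D(Z) = {3,5}

Answer: {3,5}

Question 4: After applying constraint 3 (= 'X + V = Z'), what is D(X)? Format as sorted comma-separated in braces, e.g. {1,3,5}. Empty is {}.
Answer: {1,3,4}

Derivation:
Constraint 1 (Z != X) on D(Z)={1,3,5} D(X)={1,3,4,5}: no change
Constraint 2 (X != Z) on D(X)={1,3,4,5} D(Z)={1,3,5}: no change
Constraint 3 (X + V = Z) on D(X)={1,3,4,5} D(V)={1,2,3} D(Z)={1,3,5}: X {1,3,4,5}->{1,3,4}; V {1,2,3}->{1,2}; Z {1,3,5}->{3,5}
So after constraint 3: D(X) = {1,3,4}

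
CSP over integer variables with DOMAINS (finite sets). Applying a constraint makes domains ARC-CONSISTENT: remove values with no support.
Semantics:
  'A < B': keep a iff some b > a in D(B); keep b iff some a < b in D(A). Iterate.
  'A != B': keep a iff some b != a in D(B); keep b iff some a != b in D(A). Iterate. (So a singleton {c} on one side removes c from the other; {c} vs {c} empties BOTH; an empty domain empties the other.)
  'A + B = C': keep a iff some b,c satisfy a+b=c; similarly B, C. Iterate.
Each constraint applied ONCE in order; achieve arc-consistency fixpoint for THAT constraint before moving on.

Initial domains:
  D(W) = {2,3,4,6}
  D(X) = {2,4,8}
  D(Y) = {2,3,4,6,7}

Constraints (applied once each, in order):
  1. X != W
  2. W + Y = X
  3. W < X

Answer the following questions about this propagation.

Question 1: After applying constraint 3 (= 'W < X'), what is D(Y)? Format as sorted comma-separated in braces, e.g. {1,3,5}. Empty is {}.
Answer: {2,4,6}

Derivation:
Constraint 1 (X != W) on D(X)={2,4,8} D(W)={2,3,4,6}: no change
Constraint 2 (W + Y = X) on D(W)={2,3,4,6} D(Y)={2,3,4,6,7} D(X)={2,4,8}: W {2,3,4,6}->{2,4,6}; Y {2,3,4,6,7}->{2,4,6}; X {2,4,8}->{4,8}
Constraint 3 (W < X) on D(W)={2,4,6} D(X)={4,8}: no change
So after constraint 3: D(Y) = {2,4,6}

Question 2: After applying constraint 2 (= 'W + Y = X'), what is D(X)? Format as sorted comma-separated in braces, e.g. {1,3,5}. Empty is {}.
Answer: {4,8}

Derivation:
Constraint 1 (X != W) on D(X)={2,4,8} D(W)={2,3,4,6}: no change
Constraint 2 (W + Y = X) on D(W)={2,3,4,6} D(Y)={2,3,4,6,7} D(X)={2,4,8}: W {2,3,4,6}->{2,4,6}; Y {2,3,4,6,7}->{2,4,6}; X {2,4,8}->{4,8}
So after constraint 2: D(X) = {4,8}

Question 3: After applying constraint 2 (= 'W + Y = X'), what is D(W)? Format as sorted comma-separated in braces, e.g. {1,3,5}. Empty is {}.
Constraint 1 (X != W) on D(X)={2,4,8} D(W)={2,3,4,6}: no change
Constraint 2 (W + Y = X) on D(W)={2,3,4,6} D(Y)={2,3,4,6,7} D(X)={2,4,8}: W {2,3,4,6}->{2,4,6}; Y {2,3,4,6,7}->{2,4,6}; X {2,4,8}->{4,8}
So after constraint 2: D(W) = {2,4,6}

Answer: {2,4,6}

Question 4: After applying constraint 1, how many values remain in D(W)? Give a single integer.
Constraint 1 (X != W) on D(X)={2,4,8} D(W)={2,3,4,6}: no change
So after constraint 1: D(W)={2,3,4,6}, size = 4

Answer: 4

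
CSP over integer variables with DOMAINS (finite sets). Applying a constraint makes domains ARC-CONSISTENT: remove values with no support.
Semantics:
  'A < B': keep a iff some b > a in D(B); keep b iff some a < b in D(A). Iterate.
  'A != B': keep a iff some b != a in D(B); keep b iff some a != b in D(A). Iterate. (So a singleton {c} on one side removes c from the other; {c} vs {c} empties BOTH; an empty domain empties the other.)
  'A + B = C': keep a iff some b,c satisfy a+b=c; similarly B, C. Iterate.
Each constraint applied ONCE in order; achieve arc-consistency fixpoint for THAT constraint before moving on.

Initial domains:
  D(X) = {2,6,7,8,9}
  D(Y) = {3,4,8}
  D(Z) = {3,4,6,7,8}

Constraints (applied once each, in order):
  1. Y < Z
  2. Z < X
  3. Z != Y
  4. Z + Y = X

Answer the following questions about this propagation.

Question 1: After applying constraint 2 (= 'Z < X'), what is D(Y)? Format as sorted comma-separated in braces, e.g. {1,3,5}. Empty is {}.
Answer: {3,4}

Derivation:
Constraint 1 (Y < Z) on D(Y)={3,4,8} D(Z)={3,4,6,7,8}: Y {3,4,8}->{3,4}; Z {3,4,6,7,8}->{4,6,7,8}
Constraint 2 (Z < X) on D(Z)={4,6,7,8} D(X)={2,6,7,8,9}: X {2,6,7,8,9}->{6,7,8,9}
So after constraint 2: D(Y) = {3,4}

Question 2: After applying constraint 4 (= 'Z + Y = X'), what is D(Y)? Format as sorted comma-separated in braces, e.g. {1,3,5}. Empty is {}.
Answer: {3,4}

Derivation:
Constraint 1 (Y < Z) on D(Y)={3,4,8} D(Z)={3,4,6,7,8}: Y {3,4,8}->{3,4}; Z {3,4,6,7,8}->{4,6,7,8}
Constraint 2 (Z < X) on D(Z)={4,6,7,8} D(X)={2,6,7,8,9}: X {2,6,7,8,9}->{6,7,8,9}
Constraint 3 (Z != Y) on D(Z)={4,6,7,8} D(Y)={3,4}: no change
Constraint 4 (Z + Y = X) on D(Z)={4,6,7,8} D(Y)={3,4} D(X)={6,7,8,9}: Z {4,6,7,8}->{4,6}; X {6,7,8,9}->{7,8,9}
So after constraint 4: D(Y) = {3,4}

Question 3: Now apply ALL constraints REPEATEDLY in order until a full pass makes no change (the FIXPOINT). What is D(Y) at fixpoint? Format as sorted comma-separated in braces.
Answer: {3,4}

Derivation:
pass 0 (initial): D(Y)={3,4,8}
pass 1: X {2,6,7,8,9}->{7,8,9}; Y {3,4,8}->{3,4}; Z {3,4,6,7,8}->{4,6}
pass 2: no change
Fixpoint after 2 passes: D(Y) = {3,4}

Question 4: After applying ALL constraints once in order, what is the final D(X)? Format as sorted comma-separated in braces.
Constraint 1 (Y < Z) on D(Y)={3,4,8} D(Z)={3,4,6,7,8}: Y {3,4,8}->{3,4}; Z {3,4,6,7,8}->{4,6,7,8}
Constraint 2 (Z < X) on D(Z)={4,6,7,8} D(X)={2,6,7,8,9}: X {2,6,7,8,9}->{6,7,8,9}
Constraint 3 (Z != Y) on D(Z)={4,6,7,8} D(Y)={3,4}: no change
Constraint 4 (Z + Y = X) on D(Z)={4,6,7,8} D(Y)={3,4} D(X)={6,7,8,9}: Z {4,6,7,8}->{4,6}; X {6,7,8,9}->{7,8,9}
So after all 4 constraints: D(X) = {7,8,9}

Answer: {7,8,9}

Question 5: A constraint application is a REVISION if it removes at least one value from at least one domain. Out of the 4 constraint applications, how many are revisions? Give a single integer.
Constraint 1 (Y < Z) on D(Y)={3,4,8} D(Z)={3,4,6,7,8}: Y {3,4,8}->{3,4}; Z {3,4,6,7,8}->{4,6,7,8} => REVISION
Constraint 2 (Z < X) on D(Z)={4,6,7,8} D(X)={2,6,7,8,9}: X {2,6,7,8,9}->{6,7,8,9} => REVISION
Constraint 3 (Z != Y) on D(Z)={4,6,7,8} D(Y)={3,4}: no change => not a revision
Constraint 4 (Z + Y = X) on D(Z)={4,6,7,8} D(Y)={3,4} D(X)={6,7,8,9}: Z {4,6,7,8}->{4,6}; X {6,7,8,9}->{7,8,9} => REVISION
Total revisions = 3

Answer: 3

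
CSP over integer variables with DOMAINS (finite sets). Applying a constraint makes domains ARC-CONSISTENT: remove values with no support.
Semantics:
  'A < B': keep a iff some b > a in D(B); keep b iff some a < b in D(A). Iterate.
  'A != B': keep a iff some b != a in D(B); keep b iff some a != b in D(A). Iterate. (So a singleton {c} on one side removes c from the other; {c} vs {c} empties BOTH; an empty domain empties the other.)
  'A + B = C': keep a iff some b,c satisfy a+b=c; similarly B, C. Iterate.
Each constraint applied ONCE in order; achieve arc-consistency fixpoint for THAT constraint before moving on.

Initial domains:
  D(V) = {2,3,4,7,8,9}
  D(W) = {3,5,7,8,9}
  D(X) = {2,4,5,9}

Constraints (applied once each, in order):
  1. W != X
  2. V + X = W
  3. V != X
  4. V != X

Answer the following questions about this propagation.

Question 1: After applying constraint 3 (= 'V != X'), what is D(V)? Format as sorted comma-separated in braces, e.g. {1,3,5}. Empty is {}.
Constraint 1 (W != X) on D(W)={3,5,7,8,9} D(X)={2,4,5,9}: no change
Constraint 2 (V + X = W) on D(V)={2,3,4,7,8,9} D(X)={2,4,5,9} D(W)={3,5,7,8,9}: V {2,3,4,7,8,9}->{2,3,4,7}; X {2,4,5,9}->{2,4,5}; W {3,5,7,8,9}->{5,7,8,9}
Constraint 3 (V != X) on D(V)={2,3,4,7} D(X)={2,4,5}: no change
So after constraint 3: D(V) = {2,3,4,7}

Answer: {2,3,4,7}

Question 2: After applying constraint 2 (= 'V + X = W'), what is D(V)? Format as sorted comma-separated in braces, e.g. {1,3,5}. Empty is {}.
Constraint 1 (W != X) on D(W)={3,5,7,8,9} D(X)={2,4,5,9}: no change
Constraint 2 (V + X = W) on D(V)={2,3,4,7,8,9} D(X)={2,4,5,9} D(W)={3,5,7,8,9}: V {2,3,4,7,8,9}->{2,3,4,7}; X {2,4,5,9}->{2,4,5}; W {3,5,7,8,9}->{5,7,8,9}
So after constraint 2: D(V) = {2,3,4,7}

Answer: {2,3,4,7}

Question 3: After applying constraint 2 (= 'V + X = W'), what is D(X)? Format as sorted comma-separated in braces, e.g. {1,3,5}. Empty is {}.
Constraint 1 (W != X) on D(W)={3,5,7,8,9} D(X)={2,4,5,9}: no change
Constraint 2 (V + X = W) on D(V)={2,3,4,7,8,9} D(X)={2,4,5,9} D(W)={3,5,7,8,9}: V {2,3,4,7,8,9}->{2,3,4,7}; X {2,4,5,9}->{2,4,5}; W {3,5,7,8,9}->{5,7,8,9}
So after constraint 2: D(X) = {2,4,5}

Answer: {2,4,5}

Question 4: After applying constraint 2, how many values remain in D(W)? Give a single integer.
Constraint 1 (W != X) on D(W)={3,5,7,8,9} D(X)={2,4,5,9}: no change
Constraint 2 (V + X = W) on D(V)={2,3,4,7,8,9} D(X)={2,4,5,9} D(W)={3,5,7,8,9}: V {2,3,4,7,8,9}->{2,3,4,7}; X {2,4,5,9}->{2,4,5}; W {3,5,7,8,9}->{5,7,8,9}
So after constraint 2: D(W)={5,7,8,9}, size = 4

Answer: 4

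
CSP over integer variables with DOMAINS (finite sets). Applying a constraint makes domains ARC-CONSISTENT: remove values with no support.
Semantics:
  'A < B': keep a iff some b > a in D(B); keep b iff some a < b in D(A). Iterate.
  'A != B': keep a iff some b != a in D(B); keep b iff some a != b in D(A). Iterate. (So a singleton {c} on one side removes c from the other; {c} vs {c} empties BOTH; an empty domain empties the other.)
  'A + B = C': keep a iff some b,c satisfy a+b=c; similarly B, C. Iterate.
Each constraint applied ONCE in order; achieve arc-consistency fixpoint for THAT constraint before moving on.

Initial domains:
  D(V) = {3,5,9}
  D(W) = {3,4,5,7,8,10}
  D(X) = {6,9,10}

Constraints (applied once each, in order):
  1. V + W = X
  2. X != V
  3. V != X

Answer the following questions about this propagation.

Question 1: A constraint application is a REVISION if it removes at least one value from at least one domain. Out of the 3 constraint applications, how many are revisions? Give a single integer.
Constraint 1 (V + W = X) on D(V)={3,5,9} D(W)={3,4,5,7,8,10} D(X)={6,9,10}: V {3,5,9}->{3,5}; W {3,4,5,7,8,10}->{3,4,5,7} => REVISION
Constraint 2 (X != V) on D(X)={6,9,10} D(V)={3,5}: no change => not a revision
Constraint 3 (V != X) on D(V)={3,5} D(X)={6,9,10}: no change => not a revision
Total revisions = 1

Answer: 1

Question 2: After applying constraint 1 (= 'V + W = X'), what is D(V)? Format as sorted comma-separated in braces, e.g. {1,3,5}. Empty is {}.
Answer: {3,5}

Derivation:
Constraint 1 (V + W = X) on D(V)={3,5,9} D(W)={3,4,5,7,8,10} D(X)={6,9,10}: V {3,5,9}->{3,5}; W {3,4,5,7,8,10}->{3,4,5,7}
So after constraint 1: D(V) = {3,5}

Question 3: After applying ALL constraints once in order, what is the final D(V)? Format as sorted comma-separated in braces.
Constraint 1 (V + W = X) on D(V)={3,5,9} D(W)={3,4,5,7,8,10} D(X)={6,9,10}: V {3,5,9}->{3,5}; W {3,4,5,7,8,10}->{3,4,5,7}
Constraint 2 (X != V) on D(X)={6,9,10} D(V)={3,5}: no change
Constraint 3 (V != X) on D(V)={3,5} D(X)={6,9,10}: no change
So after all 3 constraints: D(V) = {3,5}

Answer: {3,5}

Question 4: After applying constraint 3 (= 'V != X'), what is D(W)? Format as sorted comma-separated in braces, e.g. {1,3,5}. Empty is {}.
Constraint 1 (V + W = X) on D(V)={3,5,9} D(W)={3,4,5,7,8,10} D(X)={6,9,10}: V {3,5,9}->{3,5}; W {3,4,5,7,8,10}->{3,4,5,7}
Constraint 2 (X != V) on D(X)={6,9,10} D(V)={3,5}: no change
Constraint 3 (V != X) on D(V)={3,5} D(X)={6,9,10}: no change
So after constraint 3: D(W) = {3,4,5,7}

Answer: {3,4,5,7}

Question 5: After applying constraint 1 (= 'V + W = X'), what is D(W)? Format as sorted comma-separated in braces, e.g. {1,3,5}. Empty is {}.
Answer: {3,4,5,7}

Derivation:
Constraint 1 (V + W = X) on D(V)={3,5,9} D(W)={3,4,5,7,8,10} D(X)={6,9,10}: V {3,5,9}->{3,5}; W {3,4,5,7,8,10}->{3,4,5,7}
So after constraint 1: D(W) = {3,4,5,7}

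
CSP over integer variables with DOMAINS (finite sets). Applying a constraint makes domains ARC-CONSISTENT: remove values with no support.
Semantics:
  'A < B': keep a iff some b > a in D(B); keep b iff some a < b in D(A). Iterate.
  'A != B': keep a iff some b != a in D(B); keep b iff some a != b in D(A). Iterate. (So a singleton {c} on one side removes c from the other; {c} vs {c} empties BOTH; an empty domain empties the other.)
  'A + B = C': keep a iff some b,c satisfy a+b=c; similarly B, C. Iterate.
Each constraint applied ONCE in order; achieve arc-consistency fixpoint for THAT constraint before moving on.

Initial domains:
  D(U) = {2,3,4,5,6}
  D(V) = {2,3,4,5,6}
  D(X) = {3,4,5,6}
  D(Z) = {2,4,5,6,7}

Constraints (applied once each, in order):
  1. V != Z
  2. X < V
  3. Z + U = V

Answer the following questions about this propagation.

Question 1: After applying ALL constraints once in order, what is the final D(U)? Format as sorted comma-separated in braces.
Constraint 1 (V != Z) on D(V)={2,3,4,5,6} D(Z)={2,4,5,6,7}: no change
Constraint 2 (X < V) on D(X)={3,4,5,6} D(V)={2,3,4,5,6}: X {3,4,5,6}->{3,4,5}; V {2,3,4,5,6}->{4,5,6}
Constraint 3 (Z + U = V) on D(Z)={2,4,5,6,7} D(U)={2,3,4,5,6} D(V)={4,5,6}: Z {2,4,5,6,7}->{2,4}; U {2,3,4,5,6}->{2,3,4}
So after all 3 constraints: D(U) = {2,3,4}

Answer: {2,3,4}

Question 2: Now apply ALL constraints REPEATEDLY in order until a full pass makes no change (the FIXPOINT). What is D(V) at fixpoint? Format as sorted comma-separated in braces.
Answer: {4,5,6}

Derivation:
pass 0 (initial): D(V)={2,3,4,5,6}
pass 1: U {2,3,4,5,6}->{2,3,4}; V {2,3,4,5,6}->{4,5,6}; X {3,4,5,6}->{3,4,5}; Z {2,4,5,6,7}->{2,4}
pass 2: no change
Fixpoint after 2 passes: D(V) = {4,5,6}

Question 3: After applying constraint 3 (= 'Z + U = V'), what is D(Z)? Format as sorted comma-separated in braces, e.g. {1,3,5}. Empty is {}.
Answer: {2,4}

Derivation:
Constraint 1 (V != Z) on D(V)={2,3,4,5,6} D(Z)={2,4,5,6,7}: no change
Constraint 2 (X < V) on D(X)={3,4,5,6} D(V)={2,3,4,5,6}: X {3,4,5,6}->{3,4,5}; V {2,3,4,5,6}->{4,5,6}
Constraint 3 (Z + U = V) on D(Z)={2,4,5,6,7} D(U)={2,3,4,5,6} D(V)={4,5,6}: Z {2,4,5,6,7}->{2,4}; U {2,3,4,5,6}->{2,3,4}
So after constraint 3: D(Z) = {2,4}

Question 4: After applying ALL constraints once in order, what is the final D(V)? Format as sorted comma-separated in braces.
Constraint 1 (V != Z) on D(V)={2,3,4,5,6} D(Z)={2,4,5,6,7}: no change
Constraint 2 (X < V) on D(X)={3,4,5,6} D(V)={2,3,4,5,6}: X {3,4,5,6}->{3,4,5}; V {2,3,4,5,6}->{4,5,6}
Constraint 3 (Z + U = V) on D(Z)={2,4,5,6,7} D(U)={2,3,4,5,6} D(V)={4,5,6}: Z {2,4,5,6,7}->{2,4}; U {2,3,4,5,6}->{2,3,4}
So after all 3 constraints: D(V) = {4,5,6}

Answer: {4,5,6}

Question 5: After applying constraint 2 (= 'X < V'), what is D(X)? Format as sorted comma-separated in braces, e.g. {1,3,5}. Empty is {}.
Answer: {3,4,5}

Derivation:
Constraint 1 (V != Z) on D(V)={2,3,4,5,6} D(Z)={2,4,5,6,7}: no change
Constraint 2 (X < V) on D(X)={3,4,5,6} D(V)={2,3,4,5,6}: X {3,4,5,6}->{3,4,5}; V {2,3,4,5,6}->{4,5,6}
So after constraint 2: D(X) = {3,4,5}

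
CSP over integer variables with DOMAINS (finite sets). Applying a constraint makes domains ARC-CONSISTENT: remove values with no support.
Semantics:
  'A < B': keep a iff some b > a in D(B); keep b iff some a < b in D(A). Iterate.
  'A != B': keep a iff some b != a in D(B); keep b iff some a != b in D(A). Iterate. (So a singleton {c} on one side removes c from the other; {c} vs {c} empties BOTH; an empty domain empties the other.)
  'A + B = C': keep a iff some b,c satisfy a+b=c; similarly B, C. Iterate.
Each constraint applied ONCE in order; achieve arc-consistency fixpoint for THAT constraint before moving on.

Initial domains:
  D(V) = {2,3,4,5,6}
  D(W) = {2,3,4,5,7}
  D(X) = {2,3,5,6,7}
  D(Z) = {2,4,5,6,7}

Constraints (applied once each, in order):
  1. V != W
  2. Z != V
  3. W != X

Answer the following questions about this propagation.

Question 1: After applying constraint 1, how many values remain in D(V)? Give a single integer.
Constraint 1 (V != W) on D(V)={2,3,4,5,6} D(W)={2,3,4,5,7}: no change
So after constraint 1: D(V)={2,3,4,5,6}, size = 5

Answer: 5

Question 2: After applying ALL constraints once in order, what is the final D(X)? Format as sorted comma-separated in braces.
Constraint 1 (V != W) on D(V)={2,3,4,5,6} D(W)={2,3,4,5,7}: no change
Constraint 2 (Z != V) on D(Z)={2,4,5,6,7} D(V)={2,3,4,5,6}: no change
Constraint 3 (W != X) on D(W)={2,3,4,5,7} D(X)={2,3,5,6,7}: no change
So after all 3 constraints: D(X) = {2,3,5,6,7}

Answer: {2,3,5,6,7}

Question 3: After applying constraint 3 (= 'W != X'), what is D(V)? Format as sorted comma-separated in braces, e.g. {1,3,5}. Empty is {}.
Answer: {2,3,4,5,6}

Derivation:
Constraint 1 (V != W) on D(V)={2,3,4,5,6} D(W)={2,3,4,5,7}: no change
Constraint 2 (Z != V) on D(Z)={2,4,5,6,7} D(V)={2,3,4,5,6}: no change
Constraint 3 (W != X) on D(W)={2,3,4,5,7} D(X)={2,3,5,6,7}: no change
So after constraint 3: D(V) = {2,3,4,5,6}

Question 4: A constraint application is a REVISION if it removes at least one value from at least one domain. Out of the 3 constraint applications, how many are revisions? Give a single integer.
Constraint 1 (V != W) on D(V)={2,3,4,5,6} D(W)={2,3,4,5,7}: no change => not a revision
Constraint 2 (Z != V) on D(Z)={2,4,5,6,7} D(V)={2,3,4,5,6}: no change => not a revision
Constraint 3 (W != X) on D(W)={2,3,4,5,7} D(X)={2,3,5,6,7}: no change => not a revision
Total revisions = 0

Answer: 0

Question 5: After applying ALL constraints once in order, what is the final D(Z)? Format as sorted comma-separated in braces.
Answer: {2,4,5,6,7}

Derivation:
Constraint 1 (V != W) on D(V)={2,3,4,5,6} D(W)={2,3,4,5,7}: no change
Constraint 2 (Z != V) on D(Z)={2,4,5,6,7} D(V)={2,3,4,5,6}: no change
Constraint 3 (W != X) on D(W)={2,3,4,5,7} D(X)={2,3,5,6,7}: no change
So after all 3 constraints: D(Z) = {2,4,5,6,7}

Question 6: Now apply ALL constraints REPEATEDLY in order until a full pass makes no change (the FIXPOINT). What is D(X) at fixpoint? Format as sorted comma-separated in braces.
Answer: {2,3,5,6,7}

Derivation:
pass 0 (initial): D(X)={2,3,5,6,7}
pass 1: no change
Fixpoint after 1 passes: D(X) = {2,3,5,6,7}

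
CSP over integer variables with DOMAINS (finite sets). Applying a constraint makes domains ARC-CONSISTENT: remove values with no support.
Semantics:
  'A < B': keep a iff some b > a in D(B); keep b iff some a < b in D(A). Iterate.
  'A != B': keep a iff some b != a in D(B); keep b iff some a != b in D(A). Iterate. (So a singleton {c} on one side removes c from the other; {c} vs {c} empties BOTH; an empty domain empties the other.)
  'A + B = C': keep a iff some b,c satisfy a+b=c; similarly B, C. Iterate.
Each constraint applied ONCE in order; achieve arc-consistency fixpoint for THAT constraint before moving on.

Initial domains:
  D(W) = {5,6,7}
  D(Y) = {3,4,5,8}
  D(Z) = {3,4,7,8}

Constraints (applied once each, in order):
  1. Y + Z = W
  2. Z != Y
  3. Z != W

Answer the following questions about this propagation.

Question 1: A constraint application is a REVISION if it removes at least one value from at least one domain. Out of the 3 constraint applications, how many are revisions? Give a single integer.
Answer: 1

Derivation:
Constraint 1 (Y + Z = W) on D(Y)={3,4,5,8} D(Z)={3,4,7,8} D(W)={5,6,7}: Y {3,4,5,8}->{3,4}; Z {3,4,7,8}->{3,4}; W {5,6,7}->{6,7} => REVISION
Constraint 2 (Z != Y) on D(Z)={3,4} D(Y)={3,4}: no change => not a revision
Constraint 3 (Z != W) on D(Z)={3,4} D(W)={6,7}: no change => not a revision
Total revisions = 1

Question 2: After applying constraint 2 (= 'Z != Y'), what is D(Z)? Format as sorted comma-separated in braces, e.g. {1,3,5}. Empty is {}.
Answer: {3,4}

Derivation:
Constraint 1 (Y + Z = W) on D(Y)={3,4,5,8} D(Z)={3,4,7,8} D(W)={5,6,7}: Y {3,4,5,8}->{3,4}; Z {3,4,7,8}->{3,4}; W {5,6,7}->{6,7}
Constraint 2 (Z != Y) on D(Z)={3,4} D(Y)={3,4}: no change
So after constraint 2: D(Z) = {3,4}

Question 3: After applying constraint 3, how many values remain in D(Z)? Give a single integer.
Constraint 1 (Y + Z = W) on D(Y)={3,4,5,8} D(Z)={3,4,7,8} D(W)={5,6,7}: Y {3,4,5,8}->{3,4}; Z {3,4,7,8}->{3,4}; W {5,6,7}->{6,7}
Constraint 2 (Z != Y) on D(Z)={3,4} D(Y)={3,4}: no change
Constraint 3 (Z != W) on D(Z)={3,4} D(W)={6,7}: no change
So after constraint 3: D(Z)={3,4}, size = 2

Answer: 2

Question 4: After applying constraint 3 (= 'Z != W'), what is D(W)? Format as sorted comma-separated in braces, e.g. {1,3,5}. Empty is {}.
Constraint 1 (Y + Z = W) on D(Y)={3,4,5,8} D(Z)={3,4,7,8} D(W)={5,6,7}: Y {3,4,5,8}->{3,4}; Z {3,4,7,8}->{3,4}; W {5,6,7}->{6,7}
Constraint 2 (Z != Y) on D(Z)={3,4} D(Y)={3,4}: no change
Constraint 3 (Z != W) on D(Z)={3,4} D(W)={6,7}: no change
So after constraint 3: D(W) = {6,7}

Answer: {6,7}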